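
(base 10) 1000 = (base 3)1101001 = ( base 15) 46a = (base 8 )1750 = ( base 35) sk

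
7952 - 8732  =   - 780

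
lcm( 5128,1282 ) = 5128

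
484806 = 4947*98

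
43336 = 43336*1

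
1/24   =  1/24= 0.04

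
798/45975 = 266/15325=   0.02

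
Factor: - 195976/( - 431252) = 2^1*11^1*17^1*823^( - 1) =374/823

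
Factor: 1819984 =2^4*113749^1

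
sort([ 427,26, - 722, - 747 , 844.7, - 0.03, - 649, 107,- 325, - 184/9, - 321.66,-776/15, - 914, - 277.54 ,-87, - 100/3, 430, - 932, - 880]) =[ - 932, - 914, - 880, - 747, - 722, - 649, - 325, - 321.66, - 277.54, - 87, - 776/15, - 100/3, - 184/9, - 0.03,26,107,  427, 430, 844.7] 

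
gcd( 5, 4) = 1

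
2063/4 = 515 + 3/4 = 515.75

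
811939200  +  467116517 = 1279055717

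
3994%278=102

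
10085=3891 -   -  6194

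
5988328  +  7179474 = 13167802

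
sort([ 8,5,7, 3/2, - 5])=[ - 5,3/2 , 5, 7,8] 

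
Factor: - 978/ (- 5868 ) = 2^( - 1 ) * 3^( - 1)=1/6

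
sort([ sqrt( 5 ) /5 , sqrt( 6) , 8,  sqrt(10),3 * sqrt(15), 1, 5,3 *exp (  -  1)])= [ sqrt( 5)/5,1 , 3*exp( -1 ) , sqrt (6), sqrt(10),5, 8, 3*sqrt(15)]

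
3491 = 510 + 2981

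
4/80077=4/80077 = 0.00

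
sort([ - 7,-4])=[ - 7, - 4]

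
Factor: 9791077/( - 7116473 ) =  - 7^( - 1)*13^( - 1)* 23^1 * 103^1 *4133^1*78203^( - 1) 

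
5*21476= 107380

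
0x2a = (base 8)52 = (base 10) 42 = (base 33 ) 19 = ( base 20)22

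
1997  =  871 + 1126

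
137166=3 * 45722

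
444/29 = 444/29= 15.31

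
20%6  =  2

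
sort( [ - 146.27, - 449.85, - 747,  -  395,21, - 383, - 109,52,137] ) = [-747, - 449.85, - 395, - 383, - 146.27, - 109,21,52, 137]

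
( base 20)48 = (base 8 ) 130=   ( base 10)88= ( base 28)34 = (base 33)2M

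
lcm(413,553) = 32627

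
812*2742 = 2226504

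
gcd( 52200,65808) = 72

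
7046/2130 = 3523/1065  =  3.31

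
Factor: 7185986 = 2^1*31^1*115903^1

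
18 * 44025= 792450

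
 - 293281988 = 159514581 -452796569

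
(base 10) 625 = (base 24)121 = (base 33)IV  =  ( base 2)1001110001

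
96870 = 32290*3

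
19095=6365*3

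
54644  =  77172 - 22528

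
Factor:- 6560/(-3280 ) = 2^1 = 2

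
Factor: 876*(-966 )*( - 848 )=717591168=2^7*3^2*7^1*23^1*53^1*73^1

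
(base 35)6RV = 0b10000010000110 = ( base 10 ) 8326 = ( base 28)AHA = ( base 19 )1414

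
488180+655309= 1143489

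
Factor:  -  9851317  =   - 7^1*61^1*23071^1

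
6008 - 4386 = 1622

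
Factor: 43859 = 61^1*719^1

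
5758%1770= 448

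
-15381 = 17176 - 32557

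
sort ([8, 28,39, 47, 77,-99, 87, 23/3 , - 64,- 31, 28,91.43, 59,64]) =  [ - 99, -64,-31,23/3 , 8,  28, 28,39, 47 , 59, 64, 77, 87  ,  91.43 ]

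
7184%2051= 1031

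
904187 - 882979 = 21208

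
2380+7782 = 10162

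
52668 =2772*19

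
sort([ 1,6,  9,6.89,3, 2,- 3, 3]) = [- 3,1,2,3,3, 6, 6.89 , 9]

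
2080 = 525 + 1555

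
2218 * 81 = 179658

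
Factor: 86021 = 13^2*509^1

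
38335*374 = 14337290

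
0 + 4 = 4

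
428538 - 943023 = - 514485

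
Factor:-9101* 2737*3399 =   -  84667176363 = - 3^1*7^1 * 11^1 * 17^1*19^1*23^1*103^1 * 479^1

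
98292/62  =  1585 + 11/31 = 1585.35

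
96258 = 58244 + 38014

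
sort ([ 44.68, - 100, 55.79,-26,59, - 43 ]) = [ - 100,-43, - 26,44.68,55.79, 59 ]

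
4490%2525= 1965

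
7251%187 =145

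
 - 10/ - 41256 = 5/20628  =  0.00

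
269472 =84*3208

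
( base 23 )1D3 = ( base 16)33f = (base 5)11311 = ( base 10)831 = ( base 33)p6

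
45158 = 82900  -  37742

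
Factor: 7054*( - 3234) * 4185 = -95470881660 = - 2^2*3^4*5^1*7^2*11^1*31^1*3527^1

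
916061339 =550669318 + 365392021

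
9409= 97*97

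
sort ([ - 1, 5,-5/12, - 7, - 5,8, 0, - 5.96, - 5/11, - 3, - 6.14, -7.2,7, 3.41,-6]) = [ - 7.2, - 7,  -  6.14, - 6,-5.96, - 5, - 3, - 1, - 5/11,-5/12,  0,  3.41,5,7 , 8] 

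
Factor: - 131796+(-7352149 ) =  - 5^1*7^1*213827^1= - 7483945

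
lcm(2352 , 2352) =2352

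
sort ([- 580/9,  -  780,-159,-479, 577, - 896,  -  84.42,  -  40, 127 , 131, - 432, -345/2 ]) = [ - 896, - 780, - 479, - 432,-345/2, - 159, - 84.42,-580/9,-40,127, 131,577] 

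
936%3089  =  936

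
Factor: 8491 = 7^1*1213^1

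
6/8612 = 3/4306=0.00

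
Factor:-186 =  - 2^1*3^1*31^1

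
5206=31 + 5175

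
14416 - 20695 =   -  6279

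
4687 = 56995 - 52308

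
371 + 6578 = 6949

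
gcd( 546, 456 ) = 6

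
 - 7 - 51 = - 58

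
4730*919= 4346870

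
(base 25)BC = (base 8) 437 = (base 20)E7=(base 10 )287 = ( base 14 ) 167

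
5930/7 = 5930/7 = 847.14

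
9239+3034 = 12273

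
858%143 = 0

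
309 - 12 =297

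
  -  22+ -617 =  - 639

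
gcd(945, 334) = 1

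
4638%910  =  88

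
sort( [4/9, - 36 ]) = [-36, 4/9 ] 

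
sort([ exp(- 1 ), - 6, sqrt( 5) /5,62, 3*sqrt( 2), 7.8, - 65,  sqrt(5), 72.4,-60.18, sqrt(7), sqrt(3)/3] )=[ - 65, - 60.18, - 6,exp( - 1 ),sqrt ( 5 ) /5, sqrt( 3) /3,sqrt( 5), sqrt ( 7), 3*sqrt( 2),7.8,  62, 72.4 ] 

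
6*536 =3216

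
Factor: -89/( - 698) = 2^ ( - 1)*89^1*349^ (-1)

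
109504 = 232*472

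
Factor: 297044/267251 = 2^2* 11^1*31^( - 1 )*37^( - 1)*43^1*157^1*233^(-1)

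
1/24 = 1/24=0.04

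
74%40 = 34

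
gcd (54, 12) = 6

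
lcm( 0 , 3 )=0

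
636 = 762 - 126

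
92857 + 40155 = 133012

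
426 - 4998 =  - 4572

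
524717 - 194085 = 330632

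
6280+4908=11188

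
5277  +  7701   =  12978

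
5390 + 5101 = 10491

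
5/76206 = 5/76206 = 0.00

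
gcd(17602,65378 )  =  2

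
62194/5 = 12438 + 4/5 = 12438.80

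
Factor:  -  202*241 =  - 2^1*101^1 * 241^1  =  - 48682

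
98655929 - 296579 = 98359350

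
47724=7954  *6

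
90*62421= 5617890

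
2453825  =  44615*55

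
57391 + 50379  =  107770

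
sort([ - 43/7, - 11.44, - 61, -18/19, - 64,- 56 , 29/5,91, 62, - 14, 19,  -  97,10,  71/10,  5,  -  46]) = [ - 97,-64, - 61, - 56 , - 46, - 14, - 11.44, -43/7,-18/19,5,29/5, 71/10, 10 , 19,62,  91]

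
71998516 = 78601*916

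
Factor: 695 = 5^1*139^1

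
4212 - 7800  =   - 3588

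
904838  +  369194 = 1274032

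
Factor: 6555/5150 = 1311/1030 = 2^( - 1)*3^1 *5^(-1) * 19^1 *23^1 * 103^( - 1)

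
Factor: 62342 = 2^1*7^1*61^1*73^1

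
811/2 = 405 + 1/2 = 405.50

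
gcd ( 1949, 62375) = 1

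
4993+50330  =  55323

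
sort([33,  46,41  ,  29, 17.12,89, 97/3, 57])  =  [ 17.12,29, 97/3,33, 41, 46, 57 , 89]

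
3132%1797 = 1335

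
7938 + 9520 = 17458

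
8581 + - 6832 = 1749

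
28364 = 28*1013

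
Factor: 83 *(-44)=- 3652=-2^2*11^1*83^1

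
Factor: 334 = 2^1*167^1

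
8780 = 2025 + 6755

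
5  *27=135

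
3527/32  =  110 + 7/32=110.22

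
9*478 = 4302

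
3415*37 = 126355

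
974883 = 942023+32860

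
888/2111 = 888/2111 = 0.42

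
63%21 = 0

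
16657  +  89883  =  106540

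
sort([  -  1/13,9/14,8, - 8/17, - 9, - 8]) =[ - 9, - 8, - 8/17, - 1/13,9/14, 8] 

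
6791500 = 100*67915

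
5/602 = 5/602 = 0.01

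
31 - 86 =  - 55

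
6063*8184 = 49619592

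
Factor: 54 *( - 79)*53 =-226098 = - 2^1*3^3 * 53^1* 79^1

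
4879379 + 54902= 4934281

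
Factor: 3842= 2^1*17^1*113^1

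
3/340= 3/340= 0.01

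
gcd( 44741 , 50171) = 1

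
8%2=0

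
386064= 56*6894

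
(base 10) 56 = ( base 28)20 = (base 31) 1p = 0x38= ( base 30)1q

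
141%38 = 27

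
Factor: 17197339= 587^1*29297^1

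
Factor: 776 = 2^3*97^1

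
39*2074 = 80886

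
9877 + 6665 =16542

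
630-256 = 374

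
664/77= 8  +  48/77 = 8.62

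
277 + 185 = 462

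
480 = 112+368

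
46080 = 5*9216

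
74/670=37/335 = 0.11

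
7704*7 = 53928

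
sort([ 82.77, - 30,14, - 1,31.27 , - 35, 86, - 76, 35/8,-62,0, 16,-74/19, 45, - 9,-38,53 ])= [ - 76, - 62, - 38, - 35 , - 30, - 9,-74/19, - 1, 0, 35/8,14,  16, 31.27, 45,53,82.77  ,  86 ]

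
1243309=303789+939520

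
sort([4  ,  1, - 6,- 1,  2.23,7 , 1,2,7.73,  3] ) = [ - 6,-1, 1,1,2,2.23,  3,4,7,  7.73 ] 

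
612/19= 612/19 = 32.21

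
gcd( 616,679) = 7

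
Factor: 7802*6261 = 48848322 = 2^1*3^1*47^1*83^1*2087^1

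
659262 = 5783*114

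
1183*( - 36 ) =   -  42588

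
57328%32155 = 25173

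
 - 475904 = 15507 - 491411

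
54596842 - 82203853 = -27607011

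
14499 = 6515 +7984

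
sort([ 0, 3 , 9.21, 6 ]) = [0, 3, 6, 9.21]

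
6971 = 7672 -701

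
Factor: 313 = 313^1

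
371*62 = 23002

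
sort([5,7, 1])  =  [ 1, 5,  7 ] 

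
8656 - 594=8062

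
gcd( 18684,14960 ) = 4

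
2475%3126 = 2475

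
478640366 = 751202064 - 272561698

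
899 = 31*29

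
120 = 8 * 15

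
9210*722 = 6649620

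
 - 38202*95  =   - 3629190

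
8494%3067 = 2360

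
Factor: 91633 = 43^1 *2131^1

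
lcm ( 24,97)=2328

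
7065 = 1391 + 5674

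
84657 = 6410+78247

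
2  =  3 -1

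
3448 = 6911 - 3463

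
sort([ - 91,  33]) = [ - 91,  33]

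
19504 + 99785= 119289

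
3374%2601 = 773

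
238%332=238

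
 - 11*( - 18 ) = 198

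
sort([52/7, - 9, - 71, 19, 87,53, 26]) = [ - 71, - 9,52/7,19,26, 53,87 ] 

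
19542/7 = 19542/7 = 2791.71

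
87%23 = 18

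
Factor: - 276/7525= -2^2*3^1*5^( - 2 )*7^(-1 )*23^1*43^(-1 ) 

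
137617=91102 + 46515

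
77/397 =77/397= 0.19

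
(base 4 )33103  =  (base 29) 14m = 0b1111010011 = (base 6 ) 4311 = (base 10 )979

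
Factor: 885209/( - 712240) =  - 2^( -4)*5^(-1)*13^1*29^ ( - 1) *149^1*307^(  -  1)*457^1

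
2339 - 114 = 2225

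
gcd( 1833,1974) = 141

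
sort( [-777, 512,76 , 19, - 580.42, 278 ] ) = [-777  ,  -  580.42, 19,76,278 , 512] 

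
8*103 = 824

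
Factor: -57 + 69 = 12 =2^2*3^1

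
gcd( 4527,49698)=9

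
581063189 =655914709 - 74851520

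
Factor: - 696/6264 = -1/9 = -3^( - 2)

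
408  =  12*34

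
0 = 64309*0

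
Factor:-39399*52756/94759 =- 2078533644/94759 = - 2^2 * 3^1*7^ ( - 1) *11^2 * 23^1 * 109^1*571^1 *13537^( - 1)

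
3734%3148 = 586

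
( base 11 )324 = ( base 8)605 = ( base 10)389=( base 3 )112102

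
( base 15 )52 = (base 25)32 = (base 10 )77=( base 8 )115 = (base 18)45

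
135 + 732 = 867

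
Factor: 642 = 2^1* 3^1*107^1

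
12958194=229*56586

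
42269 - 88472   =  -46203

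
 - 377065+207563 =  - 169502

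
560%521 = 39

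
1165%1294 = 1165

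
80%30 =20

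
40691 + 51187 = 91878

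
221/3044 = 221/3044=0.07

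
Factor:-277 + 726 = 449 = 449^1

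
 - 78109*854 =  - 66705086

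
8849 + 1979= 10828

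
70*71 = 4970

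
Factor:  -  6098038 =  - 2^1*3049019^1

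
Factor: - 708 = -2^2*3^1 * 59^1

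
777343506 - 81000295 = 696343211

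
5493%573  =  336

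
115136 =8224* 14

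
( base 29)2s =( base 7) 152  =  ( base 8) 126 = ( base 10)86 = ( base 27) 35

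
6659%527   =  335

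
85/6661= 85/6661 = 0.01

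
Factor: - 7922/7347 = - 2^1*3^(-1 )*17^1* 31^( - 1)*79^ ( - 1 )*233^1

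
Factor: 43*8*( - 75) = - 25800=- 2^3*3^1*5^2*43^1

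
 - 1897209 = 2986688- 4883897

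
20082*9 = 180738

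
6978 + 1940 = 8918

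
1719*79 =135801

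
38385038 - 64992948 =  - 26607910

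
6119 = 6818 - 699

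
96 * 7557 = 725472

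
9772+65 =9837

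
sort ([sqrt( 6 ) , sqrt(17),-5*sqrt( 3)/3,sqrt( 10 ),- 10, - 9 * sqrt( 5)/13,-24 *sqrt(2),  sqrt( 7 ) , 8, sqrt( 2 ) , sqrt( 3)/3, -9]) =[  -  24*sqrt( 2),-10,  -  9, -5*sqrt (3 )/3,- 9*sqrt( 5)/13, sqrt(3) /3,  sqrt (2),sqrt ( 6 ),sqrt ( 7), sqrt ( 10), sqrt( 17),8]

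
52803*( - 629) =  - 33213087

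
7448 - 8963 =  - 1515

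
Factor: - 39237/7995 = -5^( - 1)*11^1*13^(-1) *29^1 = - 319/65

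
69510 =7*9930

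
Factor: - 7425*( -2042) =2^1*3^3* 5^2 * 11^1*1021^1 = 15161850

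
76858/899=76858/899 = 85.49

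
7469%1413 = 404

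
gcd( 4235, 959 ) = 7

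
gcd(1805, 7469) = 1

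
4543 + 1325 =5868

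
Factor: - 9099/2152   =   - 2^(-3)* 3^3*269^(-1)*337^1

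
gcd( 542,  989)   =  1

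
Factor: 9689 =9689^1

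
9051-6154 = 2897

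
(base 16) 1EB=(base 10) 491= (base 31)FQ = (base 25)jg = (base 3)200012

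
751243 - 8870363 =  - 8119120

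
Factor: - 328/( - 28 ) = 82/7  =  2^1 * 7^(-1 )*41^1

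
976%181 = 71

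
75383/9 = 8375 + 8/9  =  8375.89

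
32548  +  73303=105851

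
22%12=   10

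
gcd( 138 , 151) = 1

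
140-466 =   -  326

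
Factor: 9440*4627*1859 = 2^5*5^1*7^1*11^1*13^2 * 59^1*661^1 = 81199037920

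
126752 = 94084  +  32668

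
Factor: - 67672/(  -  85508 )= 2^1* 11^1*769^1*21377^( - 1)  =  16918/21377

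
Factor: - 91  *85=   -7735 = -5^1*7^1*13^1*17^1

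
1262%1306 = 1262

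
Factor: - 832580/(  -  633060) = 41629/31653 =3^(-2 )*7^1*  19^1*313^1*3517^( -1 )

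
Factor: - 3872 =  - 2^5*11^2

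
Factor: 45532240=2^4*5^1*13^1*43781^1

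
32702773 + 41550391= 74253164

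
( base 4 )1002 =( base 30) 26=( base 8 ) 102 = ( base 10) 66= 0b1000010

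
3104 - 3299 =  - 195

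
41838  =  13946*3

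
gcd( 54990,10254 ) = 6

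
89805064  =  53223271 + 36581793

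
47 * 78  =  3666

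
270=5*54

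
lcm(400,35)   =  2800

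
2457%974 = 509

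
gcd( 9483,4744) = 1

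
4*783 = 3132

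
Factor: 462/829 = 2^1 * 3^1*7^1 * 11^1 *829^ ( - 1)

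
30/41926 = 15/20963 = 0.00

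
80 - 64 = 16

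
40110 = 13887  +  26223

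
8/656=1/82 = 0.01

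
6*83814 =502884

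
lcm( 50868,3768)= 101736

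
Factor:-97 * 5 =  - 5^1*97^1 =- 485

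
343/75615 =343/75615 = 0.00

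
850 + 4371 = 5221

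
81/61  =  1+20/61 =1.33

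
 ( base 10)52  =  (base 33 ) 1J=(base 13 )40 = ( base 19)2E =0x34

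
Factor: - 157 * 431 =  - 157^1*431^1 = - 67667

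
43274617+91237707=134512324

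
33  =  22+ 11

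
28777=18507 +10270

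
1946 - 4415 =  - 2469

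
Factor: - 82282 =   -  2^1 * 41141^1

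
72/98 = 36/49 =0.73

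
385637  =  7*55091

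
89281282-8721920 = 80559362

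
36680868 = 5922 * 6194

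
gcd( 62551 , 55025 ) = 71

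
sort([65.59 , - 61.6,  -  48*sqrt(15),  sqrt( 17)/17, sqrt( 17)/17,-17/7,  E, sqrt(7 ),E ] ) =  [ - 48*sqrt( 15 ),-61.6,-17/7,sqrt( 17 ) /17,sqrt (17 ) /17,sqrt( 7),E, E,65.59 ] 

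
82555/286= 288  +  17/26 =288.65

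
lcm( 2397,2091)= 98277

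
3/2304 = 1/768= 0.00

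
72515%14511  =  14471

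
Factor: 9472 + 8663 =3^2 * 5^1*13^1*31^1 = 18135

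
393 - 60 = 333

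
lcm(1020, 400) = 20400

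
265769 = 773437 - 507668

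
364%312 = 52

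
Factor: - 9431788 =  - 2^2*83^1*28409^1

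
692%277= 138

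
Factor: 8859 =3^1*2953^1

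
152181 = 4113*37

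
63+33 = 96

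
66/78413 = 66/78413 = 0.00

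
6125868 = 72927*84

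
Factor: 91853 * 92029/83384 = 2^( - 3 )*31^1*1489^( - 1)*2963^1*13147^1 = 1207591391/11912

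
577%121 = 93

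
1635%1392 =243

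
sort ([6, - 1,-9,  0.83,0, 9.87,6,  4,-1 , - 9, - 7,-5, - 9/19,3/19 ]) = [ - 9, - 9,  -  7,-5, - 1,  -  1,  -  9/19,0, 3/19, 0.83,4, 6, 6, 9.87] 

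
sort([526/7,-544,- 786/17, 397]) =[ - 544, - 786/17, 526/7, 397] 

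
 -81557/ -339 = 81557/339=240.58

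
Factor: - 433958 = -2^1*7^1*139^1*223^1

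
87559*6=525354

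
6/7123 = 6/7123  =  0.00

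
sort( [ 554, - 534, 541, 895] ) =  [ - 534,541, 554 , 895]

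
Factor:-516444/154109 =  - 2^2*3^1*  19^(-1) *8111^(-1 )*43037^1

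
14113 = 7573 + 6540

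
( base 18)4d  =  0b1010101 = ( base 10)85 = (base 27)34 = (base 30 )2P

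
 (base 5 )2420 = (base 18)120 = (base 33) au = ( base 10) 360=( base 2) 101101000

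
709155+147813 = 856968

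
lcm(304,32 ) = 608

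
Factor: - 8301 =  - 3^1*2767^1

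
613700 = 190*3230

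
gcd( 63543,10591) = 1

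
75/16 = 4 + 11/16= 4.69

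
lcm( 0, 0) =0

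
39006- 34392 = 4614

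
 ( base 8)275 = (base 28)6l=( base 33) 5o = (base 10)189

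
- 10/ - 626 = 5/313 = 0.02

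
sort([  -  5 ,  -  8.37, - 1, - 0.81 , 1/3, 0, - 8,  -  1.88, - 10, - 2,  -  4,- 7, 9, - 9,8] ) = [  -  10, - 9,  -  8.37, - 8, - 7,-5, - 4,-2, - 1.88, - 1,-0.81, 0, 1/3  ,  8,9] 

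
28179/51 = 9393/17 =552.53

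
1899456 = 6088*312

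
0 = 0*64981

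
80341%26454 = 979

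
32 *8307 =265824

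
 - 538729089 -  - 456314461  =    -  82414628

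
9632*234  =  2253888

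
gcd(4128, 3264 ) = 96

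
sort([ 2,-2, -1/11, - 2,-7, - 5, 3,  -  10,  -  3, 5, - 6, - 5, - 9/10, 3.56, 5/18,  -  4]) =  [- 10, - 7,-6, - 5, - 5, - 4, - 3, - 2, - 2, - 9/10, - 1/11, 5/18,2,3,3.56, 5]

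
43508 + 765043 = 808551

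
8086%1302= 274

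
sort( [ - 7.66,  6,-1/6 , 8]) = [ - 7.66 , - 1/6 , 6,  8]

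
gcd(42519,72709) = 1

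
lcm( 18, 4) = 36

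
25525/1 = 25525=25525.00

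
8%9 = 8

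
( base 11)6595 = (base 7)34231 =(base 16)21F7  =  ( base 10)8695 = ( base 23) GA1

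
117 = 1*117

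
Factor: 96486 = 2^1  *  3^1*13^1*1237^1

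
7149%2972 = 1205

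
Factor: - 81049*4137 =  - 335299713=- 3^1*7^1*197^1*81049^1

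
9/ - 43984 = - 9/43984 = -  0.00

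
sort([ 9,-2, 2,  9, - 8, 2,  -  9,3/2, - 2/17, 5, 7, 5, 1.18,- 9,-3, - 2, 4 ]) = [-9,-9, -8, - 3,-2,  -  2, - 2/17, 1.18,3/2, 2, 2, 4, 5, 5, 7, 9, 9]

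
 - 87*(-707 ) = 61509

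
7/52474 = 7/52474 = 0.00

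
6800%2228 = 116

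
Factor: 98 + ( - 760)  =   - 662 = - 2^1*331^1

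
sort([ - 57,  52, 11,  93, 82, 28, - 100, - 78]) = [ -100, - 78,-57, 11, 28,52,82,93 ]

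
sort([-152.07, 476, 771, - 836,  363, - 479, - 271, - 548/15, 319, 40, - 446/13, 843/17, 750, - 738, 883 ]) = [-836, - 738, - 479, - 271,- 152.07, - 548/15, - 446/13,40,843/17, 319, 363,476, 750, 771, 883]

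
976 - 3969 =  - 2993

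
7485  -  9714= - 2229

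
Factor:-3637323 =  - 3^2*31^1*13037^1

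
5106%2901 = 2205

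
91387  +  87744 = 179131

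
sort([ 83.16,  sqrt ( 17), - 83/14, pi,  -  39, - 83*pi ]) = [-83*pi,- 39, - 83/14,  pi, sqrt( 17 ),83.16]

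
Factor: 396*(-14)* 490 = -2^4*3^2*5^1* 7^3*11^1 = - 2716560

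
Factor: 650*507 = 329550 = 2^1*3^1*5^2 * 13^3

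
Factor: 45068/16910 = 2^1*5^( - 1 )*89^ (-1 )  *593^1=1186/445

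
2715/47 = 2715/47 = 57.77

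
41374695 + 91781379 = 133156074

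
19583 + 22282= 41865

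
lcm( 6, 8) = 24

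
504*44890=22624560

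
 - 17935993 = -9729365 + -8206628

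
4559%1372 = 443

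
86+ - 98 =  - 12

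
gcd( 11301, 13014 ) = 3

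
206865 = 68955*3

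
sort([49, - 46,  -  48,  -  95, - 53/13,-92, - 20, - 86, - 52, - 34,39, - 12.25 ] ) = [ - 95, - 92, - 86, - 52, - 48,  -  46, - 34, - 20, - 12.25, - 53/13,39,49 ]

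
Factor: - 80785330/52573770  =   - 8078533/5257377 =- 3^( - 2)*584153^ ( - 1 )*8078533^1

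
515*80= 41200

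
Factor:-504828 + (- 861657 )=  - 1366485 = - 3^1*5^1*91099^1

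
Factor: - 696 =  - 2^3*3^1*29^1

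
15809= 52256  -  36447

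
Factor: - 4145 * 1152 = - 4775040 =- 2^7*3^2 * 5^1 * 829^1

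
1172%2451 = 1172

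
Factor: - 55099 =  - 11^1*5009^1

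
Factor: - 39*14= -546=-2^1*3^1 * 7^1 *13^1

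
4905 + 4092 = 8997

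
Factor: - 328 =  - 2^3*41^1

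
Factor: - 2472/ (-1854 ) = 4/3 = 2^2 * 3^(  -  1 ) 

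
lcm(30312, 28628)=515304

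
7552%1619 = 1076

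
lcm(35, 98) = 490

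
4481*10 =44810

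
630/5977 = 630/5977 = 0.11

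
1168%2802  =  1168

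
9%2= 1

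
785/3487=785/3487 =0.23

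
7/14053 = 7/14053 = 0.00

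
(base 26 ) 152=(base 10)808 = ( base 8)1450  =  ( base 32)P8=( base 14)41A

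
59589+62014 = 121603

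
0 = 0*314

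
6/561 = 2/187 =0.01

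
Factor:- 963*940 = - 905220 = -2^2*3^2*5^1*47^1* 107^1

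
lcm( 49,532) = 3724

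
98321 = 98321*1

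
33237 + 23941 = 57178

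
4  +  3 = 7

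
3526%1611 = 304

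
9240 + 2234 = 11474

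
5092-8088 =-2996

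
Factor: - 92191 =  - 11^1*17^2*29^1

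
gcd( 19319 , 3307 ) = 1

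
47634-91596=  - 43962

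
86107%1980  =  967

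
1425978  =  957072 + 468906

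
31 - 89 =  - 58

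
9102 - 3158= 5944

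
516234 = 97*5322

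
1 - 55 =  - 54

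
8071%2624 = 199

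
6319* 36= 227484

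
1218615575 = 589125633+629489942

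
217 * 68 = 14756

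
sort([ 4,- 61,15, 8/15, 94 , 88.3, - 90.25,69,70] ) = [- 90.25, - 61,8/15,4, 15, 69, 70,88.3,94]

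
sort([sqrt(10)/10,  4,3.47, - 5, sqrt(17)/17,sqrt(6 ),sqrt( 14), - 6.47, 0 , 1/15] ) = [ - 6.47,  -  5,  0,1/15, sqrt(17)/17,  sqrt(10) /10, sqrt(  6), 3.47 , sqrt (14), 4]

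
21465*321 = 6890265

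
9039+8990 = 18029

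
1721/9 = 1721/9 = 191.22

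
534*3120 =1666080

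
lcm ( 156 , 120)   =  1560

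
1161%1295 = 1161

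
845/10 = 84+1/2 =84.50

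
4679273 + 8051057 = 12730330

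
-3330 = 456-3786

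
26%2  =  0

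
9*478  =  4302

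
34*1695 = 57630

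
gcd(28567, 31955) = 77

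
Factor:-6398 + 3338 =-2^2*3^2*5^1*17^1= -  3060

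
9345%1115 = 425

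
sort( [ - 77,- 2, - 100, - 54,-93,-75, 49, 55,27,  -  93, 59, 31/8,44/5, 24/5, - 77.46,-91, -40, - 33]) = [- 100, - 93 , - 93, -91,-77.46,-77 ,-75,-54,-40,-33, - 2, 31/8,24/5, 44/5, 27, 49, 55,59] 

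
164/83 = 1+81/83 = 1.98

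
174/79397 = 174/79397 = 0.00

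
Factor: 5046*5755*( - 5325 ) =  - 154636562250 = - 2^1*3^2*5^3*29^2*71^1*1151^1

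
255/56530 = 51/11306 =0.00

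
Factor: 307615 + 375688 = 683303 = 683303^1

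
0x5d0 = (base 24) 2e0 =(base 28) 1p4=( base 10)1488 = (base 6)10520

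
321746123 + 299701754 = 621447877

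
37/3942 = 37/3942 = 0.01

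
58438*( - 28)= - 1636264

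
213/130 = 1 + 83/130 = 1.64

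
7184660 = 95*75628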